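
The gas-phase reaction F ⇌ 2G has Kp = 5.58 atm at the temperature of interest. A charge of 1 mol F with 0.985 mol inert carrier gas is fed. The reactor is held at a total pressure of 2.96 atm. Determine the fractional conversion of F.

Let X = conversion of F (basis 1 mol F); extent of reaction ξ = X.
At extent ξ: n_F = 1 − X; n_G = 2X; n_I = 0.985 (inert).
n_T = Σnᵢ = 1.98 + X.
Mole fractions y_i = n_i/n_T; Kp = p_G^2 / (p_F) with p_i = y_i·P.
Substituting and setting equal to 5.58 atm gives a polynomial in X; the root in (0,1) is X = 0.655.

X = 0.655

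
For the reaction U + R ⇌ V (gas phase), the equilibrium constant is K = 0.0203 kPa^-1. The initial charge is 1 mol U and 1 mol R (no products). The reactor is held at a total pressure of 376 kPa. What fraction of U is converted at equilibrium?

X = 0.660

Let X = conversion of U (basis 1 mol U); extent of reaction ξ = X.
At extent ξ: n_U = 1 − X; n_R = 1 − X; n_V = X.
n_T = Σnᵢ = 2 − X.
y_i = n_i/n_T, p_i = y_i·P. K = p_V / (p_U p_R).
Setting this equal to 0.0203 kPa^-1 and taking the physical root (0 < X < 1) gives X = 0.660.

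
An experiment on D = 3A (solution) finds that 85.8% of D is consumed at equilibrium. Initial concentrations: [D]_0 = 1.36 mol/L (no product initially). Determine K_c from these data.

K_c = 222 (mol/L)^2

Let X = conversion of D.
Concentrations: [D] = 1.36 − 1.36X; [A] = 4.08X.
At X = 0.858: [D] = 0.193, [A] = 3.5.
K_c = [A]^3 / ([D]) = 222 (mol/L)^2.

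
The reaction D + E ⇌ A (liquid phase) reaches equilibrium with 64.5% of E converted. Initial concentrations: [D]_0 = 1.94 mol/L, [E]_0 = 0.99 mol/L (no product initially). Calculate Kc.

Let X = conversion of E.
Concentrations: [D] = 1.94 − 0.99X; [E] = 0.99 − 0.99X; [A] = 0.99X.
At X = 0.645: [D] = 1.3, [E] = 0.351, [A] = 0.639.
Kc = [A] / ([D] [E]) = 1.4 L/mol.

Kc = 1.4 L/mol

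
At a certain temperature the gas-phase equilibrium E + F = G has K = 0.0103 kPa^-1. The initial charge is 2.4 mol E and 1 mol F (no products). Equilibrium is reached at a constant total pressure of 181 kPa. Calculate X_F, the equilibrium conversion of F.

Let X = conversion of F (basis 1 mol F); extent of reaction ξ = X.
Species balance: n_E = 2.4 − X; n_F = 1 − X; n_G = X.
n_T = Σnᵢ = 3.4 − X.
y_i = n_i/n_T, p_i = y_i·P. K = p_G / (p_E p_F).
Equating to 0.0103 kPa^-1 and solving on 0 < X < 1: X = 0.548.

X = 0.548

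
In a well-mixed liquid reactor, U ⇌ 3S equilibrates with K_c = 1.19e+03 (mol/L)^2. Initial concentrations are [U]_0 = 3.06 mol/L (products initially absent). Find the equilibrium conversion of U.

Let X = conversion of U; extent ξ = 3.06·X mol/L.
Concentrations: [U] = 3.06 − 3.06X; [S] = 9.18X.
K_c = [S]^3 / ([U]).
Setting equal to 1.19e+03 and solving for X on (0,1) gives X = 0.863.

X = 0.863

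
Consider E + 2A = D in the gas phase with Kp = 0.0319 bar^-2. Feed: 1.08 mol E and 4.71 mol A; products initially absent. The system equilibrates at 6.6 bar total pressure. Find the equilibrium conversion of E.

Take 1.08 mol E as basis and let X be its fractional conversion, so ξ = 1.08X.
Species balance: n_E = 1.08 − 1.08X; n_A = 4.71 − 2.16X; n_D = 1.08X.
n_T = Σnᵢ = 5.79 − 2.16X.
Mole fractions y_i = n_i/n_T; Kp = p_D / (p_E p_A^2) with p_i = y_i·P.
Setting this equal to 0.0319 bar^-2 and taking the physical root (0 < X < 1) gives X = 0.455.

X = 0.455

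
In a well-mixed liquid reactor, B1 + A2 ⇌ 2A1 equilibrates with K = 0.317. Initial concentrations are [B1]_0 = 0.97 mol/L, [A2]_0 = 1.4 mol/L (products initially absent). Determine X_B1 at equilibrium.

Let X = conversion of B1; extent ξ = 0.97·X mol/L.
Concentrations: [B1] = 0.97 − 0.97X; [A2] = 1.4 − 0.97X; [A1] = 1.94X.
K = [A1]^2 / ([B1] [A2]).
Equating to 0.317: the physical root is X = 0.263.

X = 0.263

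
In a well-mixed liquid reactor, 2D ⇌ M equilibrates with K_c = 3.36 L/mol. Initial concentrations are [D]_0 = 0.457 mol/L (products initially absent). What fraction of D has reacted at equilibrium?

X = 0.569

Let X = conversion of D; extent ξ = 0.457X/2 mol/L.
Concentrations: [D] = 0.457 − 0.457X; [M] = 0.229X.
K_c = [M] / ([D]^2).
This equals 3.36 at X = 0.569 (the root in 0 < X < 1).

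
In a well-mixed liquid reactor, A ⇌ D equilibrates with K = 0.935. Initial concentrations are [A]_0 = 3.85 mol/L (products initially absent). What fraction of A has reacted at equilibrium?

Let X = conversion of A; extent ξ = 3.85·X mol/L.
Concentrations: [A] = 3.85 − 3.85X; [D] = 3.85X.
K = [D] / ([A]).
Setting equal to 0.935 and solving for X on (0,1) gives X = 0.483.

X = 0.483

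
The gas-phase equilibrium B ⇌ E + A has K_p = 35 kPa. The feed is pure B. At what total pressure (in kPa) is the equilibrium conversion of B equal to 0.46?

P = 130 kPa

Basis: 1 mol B initially; let X = conversion of B. Extent ξ = X.
Moles: n_B = 1 − X; n_E = X; n_A = X.
n_T = Σnᵢ = 1 + X.
K_p = p_E p_A / (p_B) with p_i = (n_i/n_T)·P.
At X = 0.46: the mole-fraction product g(X) = Π y_i^ν_i = 0.2684. Since K_p = g(X)·P^{1}, P = (K_p/g)^(1/1) = (35/0.2684)^(1/1) = 130 kPa.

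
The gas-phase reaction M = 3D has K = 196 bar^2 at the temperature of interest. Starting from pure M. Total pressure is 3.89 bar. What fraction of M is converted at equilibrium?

X = 0.831

Basis: 1 mol M initially; let X = conversion of M. Extent ξ = X.
Moles: n_M = 1 − X; n_D = 3X.
Total moles n_T = 1 + 2X.
y_i = n_i/n_T, p_i = y_i·P. K = p_D^3 / (p_M).
Substituting and setting equal to 196 bar^2 gives a polynomial in X; the root in (0,1) is X = 0.831.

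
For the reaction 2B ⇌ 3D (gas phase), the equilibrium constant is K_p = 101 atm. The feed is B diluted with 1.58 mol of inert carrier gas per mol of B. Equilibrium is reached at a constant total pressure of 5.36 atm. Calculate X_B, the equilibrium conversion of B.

Take 1 mol B as basis and let X be its fractional conversion, so ξ = 0.5X.
At extent ξ: n_B = 1 − X; n_D = 1.5X; n_I = 1.58 (inert).
n_T = Σnᵢ = 2.58 + 0.5X.
Mole fractions y_i = n_i/n_T; K_p = p_D^3 / (p_B^2) with p_i = y_i·P.
Setting this equal to 101 atm and taking the physical root (0 < X < 1) gives X = 0.819.

X = 0.819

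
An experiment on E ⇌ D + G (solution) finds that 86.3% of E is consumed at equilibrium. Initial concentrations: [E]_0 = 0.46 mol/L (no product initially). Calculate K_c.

K_c = 2.5 mol/L

Let X = conversion of E.
Concentrations: [E] = 0.46 − 0.46X; [D] = 0.46X; [G] = 0.46X.
At X = 0.863: [E] = 0.063, [D] = 0.397, [G] = 0.397.
K_c = [D] [G] / ([E]) = 2.5 mol/L.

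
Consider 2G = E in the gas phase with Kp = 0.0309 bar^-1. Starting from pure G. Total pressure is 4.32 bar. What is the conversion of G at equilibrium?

X = 0.193

Take 1 mol G as basis and let X be its fractional conversion, so ξ = 0.5X.
Mole table: n_G = 1 − X; n_E = 0.5X.
Total moles n_T = 1 − 0.5X.
Mole fractions y_i = n_i/n_T; Kp = p_E / (p_G^2) with p_i = y_i·P.
Equating to 0.0309 bar^-1 and solving on 0 < X < 1: X = 0.193.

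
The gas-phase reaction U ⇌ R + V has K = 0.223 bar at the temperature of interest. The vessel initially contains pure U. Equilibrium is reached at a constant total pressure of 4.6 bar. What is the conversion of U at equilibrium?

Take 1 mol U as basis and let X be its fractional conversion, so ξ = X.
Moles: n_U = 1 − X; n_R = X; n_V = X.
n_T = Σnᵢ = 1 + X.
Mole fractions y_i = n_i/n_T; K = p_R p_V / (p_U) with p_i = y_i·P.
Equating to 0.223 bar and solving on 0 < X < 1: X = 0.215.

X = 0.215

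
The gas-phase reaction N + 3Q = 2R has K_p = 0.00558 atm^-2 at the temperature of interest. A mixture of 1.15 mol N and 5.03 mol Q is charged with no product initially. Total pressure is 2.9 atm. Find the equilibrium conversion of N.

X = 0.152

Take 1.15 mol N as basis and let X be its fractional conversion, so ξ = 1.15X.
At extent ξ: n_N = 1.15 − 1.15X; n_Q = 5.03 − 3.45X; n_R = 2.3X.
Summing: n_T = 6.18 − 2.3X.
Mole fractions y_i = n_i/n_T; K_p = p_R^2 / (p_N p_Q^3) with p_i = y_i·P.
Setting this equal to 0.00558 atm^-2 and taking the physical root (0 < X < 1) gives X = 0.152.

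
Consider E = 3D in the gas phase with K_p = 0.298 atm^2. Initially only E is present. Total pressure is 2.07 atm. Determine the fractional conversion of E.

Let X = conversion of E (basis 1 mol E); extent of reaction ξ = X.
Moles: n_E = 1 − X; n_D = 3X.
n_T = Σnᵢ = 1 + 2X.
Mole fractions y_i = n_i/n_T; K_p = p_D^3 / (p_E) with p_i = y_i·P.
Substituting and setting equal to 0.298 atm^2 gives a polynomial in X; the root in (0,1) is X = 0.155.

X = 0.155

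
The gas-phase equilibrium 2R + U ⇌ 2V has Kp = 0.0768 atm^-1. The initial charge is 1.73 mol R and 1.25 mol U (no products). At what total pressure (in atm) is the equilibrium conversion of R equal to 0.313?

Let X = conversion of R (basis 1.73 mol R); extent of reaction ξ = 0.865X.
Mole table: n_R = 1.73 − 1.73X; n_U = 1.25 − 0.865X; n_V = 1.73X.
Total moles n_T = 2.98 − 0.865X.
Kp = p_V^2 / (p_R^2 p_U) with p_i = (n_i/n_T)·P.
At X = 0.313: the mole-fraction product g(X) = Π y_i^ν_i = 0.5743. Since Kp = g(X)·P^{-1}, P = (g/Kp)^(1/1) = (0.5743/0.0768)^(1/1) = 7.48 atm.

P = 7.48 atm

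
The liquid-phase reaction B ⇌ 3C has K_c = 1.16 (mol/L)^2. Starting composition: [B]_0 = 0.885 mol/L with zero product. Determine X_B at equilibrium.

X = 0.332

Let X = conversion of B; extent ξ = 0.885·X mol/L.
Concentrations: [B] = 0.885 − 0.885X; [C] = 2.66X.
K_c = [C]^3 / ([B]).
This equals 1.16 at X = 0.332 (the root in 0 < X < 1).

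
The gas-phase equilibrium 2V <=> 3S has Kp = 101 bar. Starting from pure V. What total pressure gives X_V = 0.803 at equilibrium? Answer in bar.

P = 3.14 bar

Let X = conversion of V (basis 1 mol V); extent of reaction ξ = 0.5X.
Moles: n_V = 1 − X; n_S = 1.5X.
Summing: n_T = 1 + 0.5X.
Kp = p_S^3 / (p_V^2) with p_i = (n_i/n_T)·P.
At X = 0.803: the mole-fraction product g(X) = Π y_i^ν_i = 32.13. Since Kp = g(X)·P^{1}, P = (Kp/g)^(1/1) = (101/32.13)^(1/1) = 3.14 bar.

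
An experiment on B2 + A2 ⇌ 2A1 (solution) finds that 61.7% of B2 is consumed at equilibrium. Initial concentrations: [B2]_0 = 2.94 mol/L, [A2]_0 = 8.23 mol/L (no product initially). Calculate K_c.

K_c = 1.82

Let X = conversion of B2.
Concentrations: [B2] = 2.94 − 2.94X; [A2] = 8.23 − 2.94X; [A1] = 5.88X.
At X = 0.617: [B2] = 1.13, [A2] = 6.42, [A1] = 3.63.
K_c = [A1]^2 / ([B2] [A2]) = 1.82.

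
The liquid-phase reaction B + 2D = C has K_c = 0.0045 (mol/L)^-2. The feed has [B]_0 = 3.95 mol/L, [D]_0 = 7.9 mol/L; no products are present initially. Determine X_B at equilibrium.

Let X = conversion of B; extent ξ = 3.95·X mol/L.
Concentrations: [B] = 3.95 − 3.95X; [D] = 7.9 − 7.9X; [C] = 3.95X.
K_c = [C] / ([B] [D]^2).
This equals 0.0045 at X = 0.164 (the root in 0 < X < 1).

X = 0.164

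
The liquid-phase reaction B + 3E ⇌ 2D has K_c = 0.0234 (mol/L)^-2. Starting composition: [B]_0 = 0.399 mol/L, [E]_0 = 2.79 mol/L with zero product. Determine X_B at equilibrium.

X = 0.354

Let X = conversion of B; extent ξ = 0.399·X mol/L.
Concentrations: [B] = 0.399 − 0.399X; [E] = 2.79 − 1.2X; [D] = 0.798X.
K_c = [D]^2 / ([B] [E]^3).
Setting equal to 0.0234 and solving for X on (0,1) gives X = 0.354.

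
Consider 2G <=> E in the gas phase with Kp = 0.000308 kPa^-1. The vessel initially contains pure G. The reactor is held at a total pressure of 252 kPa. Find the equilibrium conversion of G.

X = 0.126

Take 1 mol G as basis and let X be its fractional conversion, so ξ = 0.5X.
Species balance: n_G = 1 − X; n_E = 0.5X.
n_T = Σnᵢ = 1 − 0.5X.
With p_i = (n_i/n_T)P, Kp = p_E / (p_G^2).
Equating to 0.000308 kPa^-1 and solving on 0 < X < 1: X = 0.126.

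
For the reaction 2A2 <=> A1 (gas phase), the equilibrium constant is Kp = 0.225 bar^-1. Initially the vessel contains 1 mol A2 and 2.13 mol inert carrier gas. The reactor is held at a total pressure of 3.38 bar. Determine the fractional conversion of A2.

Basis: 1 mol A2 initially; let X = conversion of A2. Extent ξ = 0.5X.
Moles: n_A2 = 1 − X; n_A1 = 0.5X; n_I = 2.13 (inert).
Total moles n_T = 3.13 − 0.5X.
Mole fractions y_i = n_i/n_T; Kp = p_A1 / (p_A2^2) with p_i = y_i·P.
Substituting and setting equal to 0.225 bar^-1 gives a polynomial in X; the root in (0,1) is X = 0.270.

X = 0.270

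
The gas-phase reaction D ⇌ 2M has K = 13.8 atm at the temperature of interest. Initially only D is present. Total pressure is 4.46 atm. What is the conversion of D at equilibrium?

Basis: 1 mol D initially; let X = conversion of D. Extent ξ = X.
Species balance: n_D = 1 − X; n_M = 2X.
Summing: n_T = 1 + X.
y_i = n_i/n_T, p_i = y_i·P. K = p_M^2 / (p_D).
Setting this equal to 13.8 atm and taking the physical root (0 < X < 1) gives X = 0.660.

X = 0.660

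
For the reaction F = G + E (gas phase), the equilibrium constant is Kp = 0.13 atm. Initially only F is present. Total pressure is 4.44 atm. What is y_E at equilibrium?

Basis: 1 mol F initially; let X = conversion of F. Extent ξ = X.
Moles: n_F = 1 − X; n_G = X; n_E = X.
Summing: n_T = 1 + X.
Mole fractions y_i = n_i/n_T; Kp = p_G p_E / (p_F) with p_i = y_i·P.
Substituting and setting equal to 0.13 atm gives a polynomial in X; the root in (0,1) is X = 0.169.
Then n_E = 0.169, n_T = 1.17, so y_E = 0.144.

y_E = 0.144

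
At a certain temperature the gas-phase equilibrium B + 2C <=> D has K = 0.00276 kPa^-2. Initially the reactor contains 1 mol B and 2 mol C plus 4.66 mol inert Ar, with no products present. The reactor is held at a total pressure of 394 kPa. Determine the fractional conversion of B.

X = 0.745

Take 1 mol B as basis and let X be its fractional conversion, so ξ = X.
Mole table: n_B = 1 − X; n_C = 2 − 2X; n_D = X; n_I = 4.66 (inert).
Summing: n_T = 7.66 − 2X.
Mole fractions y_i = n_i/n_T; K = p_D / (p_B p_C^2) with p_i = y_i·P.
Setting this equal to 0.00276 kPa^-2 and taking the physical root (0 < X < 1) gives X = 0.745.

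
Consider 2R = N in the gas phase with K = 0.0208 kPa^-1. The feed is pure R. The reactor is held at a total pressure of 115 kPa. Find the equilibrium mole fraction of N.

y_N = 0.530

Take 1 mol R as basis and let X be its fractional conversion, so ξ = 0.5X.
At extent ξ: n_R = 1 − X; n_N = 0.5X.
Summing: n_T = 1 − 0.5X.
y_i = n_i/n_T, p_i = y_i·P. K = p_N / (p_R^2).
This yields a degree-2 equation in X; solving on (0,1), X = 0.692.
Then n_N = 0.346, n_T = 0.654, so y_N = 0.530.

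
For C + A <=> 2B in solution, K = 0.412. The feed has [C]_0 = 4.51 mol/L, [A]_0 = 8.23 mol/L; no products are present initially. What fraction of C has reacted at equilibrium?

X = 0.323

Let X = conversion of C; extent ξ = 4.51·X mol/L.
Concentrations: [C] = 4.51 − 4.51X; [A] = 8.23 − 4.51X; [B] = 9.02X.
K = [B]^2 / ([C] [A]).
Equating to 0.412: the physical root is X = 0.323.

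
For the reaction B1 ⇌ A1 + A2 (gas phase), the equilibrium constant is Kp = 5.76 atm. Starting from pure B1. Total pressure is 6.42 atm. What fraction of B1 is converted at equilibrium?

X = 0.688

Take 1 mol B1 as basis and let X be its fractional conversion, so ξ = X.
Mole table: n_B1 = 1 − X; n_A1 = X; n_A2 = X.
n_T = Σnᵢ = 1 + X.
y_i = n_i/n_T, p_i = y_i·P. Kp = p_A1 p_A2 / (p_B1).
Equating to 5.76 atm and solving on 0 < X < 1: X = 0.688.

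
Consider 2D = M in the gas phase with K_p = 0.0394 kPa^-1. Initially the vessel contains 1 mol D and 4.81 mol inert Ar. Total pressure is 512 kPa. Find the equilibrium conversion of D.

Basis: 1 mol D initially; let X = conversion of D. Extent ξ = 0.5X.
At extent ξ: n_D = 1 − X; n_M = 0.5X; n_I = 4.81 (inert).
n_T = Σnᵢ = 5.81 − 0.5X.
Mole fractions y_i = n_i/n_T; K_p = p_M / (p_D^2) with p_i = y_i·P.
Setting this equal to 0.0394 kPa^-1 and taking the physical root (0 < X < 1) gives X = 0.694.

X = 0.694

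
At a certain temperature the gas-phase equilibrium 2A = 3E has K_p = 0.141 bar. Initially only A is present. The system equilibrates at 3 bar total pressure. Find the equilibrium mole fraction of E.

Basis: 1 mol A initially; let X = conversion of A. Extent ξ = 0.5X.
Mole table: n_A = 1 − X; n_E = 1.5X.
Total moles n_T = 1 + 0.5X.
y_i = n_i/n_T, p_i = y_i·P. K_p = p_E^3 / (p_A^2).
Substituting and setting equal to 0.141 bar gives a polynomial in X; the root in (0,1) is X = 0.212.
Then n_E = 0.318, n_T = 1.11, so y_E = 0.288.

y_E = 0.288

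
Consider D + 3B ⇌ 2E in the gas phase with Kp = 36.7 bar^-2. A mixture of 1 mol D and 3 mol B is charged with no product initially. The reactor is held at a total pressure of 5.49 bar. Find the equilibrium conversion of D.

X = 0.850

Take 1 mol D as basis and let X be its fractional conversion, so ξ = X.
Moles: n_D = 1 − X; n_B = 3 − 3X; n_E = 2X.
Total moles n_T = 4 − 2X.
y_i = n_i/n_T, p_i = y_i·P. Kp = p_E^2 / (p_D p_B^3).
This yields a degree-4 equation in X; solving on (0,1), X = 0.850.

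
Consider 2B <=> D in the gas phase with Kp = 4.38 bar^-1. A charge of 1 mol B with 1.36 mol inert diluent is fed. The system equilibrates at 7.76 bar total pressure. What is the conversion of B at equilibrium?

Take 1 mol B as basis and let X be its fractional conversion, so ξ = 0.5X.
Mole table: n_B = 1 − X; n_D = 0.5X; n_I = 1.36 (inert).
Total moles n_T = 2.36 − 0.5X.
Mole fractions y_i = n_i/n_T; Kp = p_D / (p_B^2) with p_i = y_i·P.
Setting this equal to 4.38 bar^-1 and taking the physical root (0 < X < 1) gives X = 0.845.

X = 0.845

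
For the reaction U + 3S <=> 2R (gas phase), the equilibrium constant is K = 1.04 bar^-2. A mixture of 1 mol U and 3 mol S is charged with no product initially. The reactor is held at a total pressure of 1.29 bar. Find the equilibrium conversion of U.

X = 0.392

Basis: 1 mol U initially; let X = conversion of U. Extent ξ = X.
At extent ξ: n_U = 1 − X; n_S = 3 − 3X; n_R = 2X.
Total moles n_T = 4 − 2X.
Mole fractions y_i = n_i/n_T; K = p_R^2 / (p_U p_S^3) with p_i = y_i·P.
Equating to 1.04 bar^-2 and solving on 0 < X < 1: X = 0.392.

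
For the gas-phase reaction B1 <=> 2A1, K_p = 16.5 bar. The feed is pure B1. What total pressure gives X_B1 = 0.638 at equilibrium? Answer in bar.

P = 6.01 bar

Basis: 1 mol B1 initially; let X = conversion of B1. Extent ξ = X.
Moles: n_B1 = 1 − X; n_A1 = 2X.
n_T = Σnᵢ = 1 + X.
K_p = p_A1^2 / (p_B1) with p_i = (n_i/n_T)·P.
At X = 0.638: the mole-fraction product g(X) = Π y_i^ν_i = 2.746. Since K_p = g(X)·P^{1}, P = (K_p/g)^(1/1) = (16.5/2.746)^(1/1) = 6.01 bar.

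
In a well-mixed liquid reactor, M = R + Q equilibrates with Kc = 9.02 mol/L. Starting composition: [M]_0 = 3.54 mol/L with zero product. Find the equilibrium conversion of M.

X = 0.768

Let X = conversion of M; extent ξ = 3.54·X mol/L.
Concentrations: [M] = 3.54 − 3.54X; [R] = 3.54X; [Q] = 3.54X.
Kc = [R] [Q] / ([M]).
Solving Kc = 9.02 for X ∈ (0,1): X = 0.768.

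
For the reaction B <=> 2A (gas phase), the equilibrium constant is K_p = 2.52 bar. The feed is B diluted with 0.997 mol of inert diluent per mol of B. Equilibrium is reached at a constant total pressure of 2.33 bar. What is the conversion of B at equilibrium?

X = 0.554

Basis: 1 mol B initially; let X = conversion of B. Extent ξ = X.
At extent ξ: n_B = 1 − X; n_A = 2X; n_I = 0.997 (inert).
Summing: n_T = 2 + X.
With p_i = (n_i/n_T)P, K_p = p_A^2 / (p_B).
Equating to 2.52 bar and solving on 0 < X < 1: X = 0.554.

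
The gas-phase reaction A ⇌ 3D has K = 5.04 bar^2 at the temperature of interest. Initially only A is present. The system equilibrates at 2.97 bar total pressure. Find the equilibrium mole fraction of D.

y_D = 0.608

Let X = conversion of A (basis 1 mol A); extent of reaction ξ = X.
Moles: n_A = 1 − X; n_D = 3X.
Summing: n_T = 1 + 2X.
With p_i = (n_i/n_T)P, K = p_D^3 / (p_A).
Setting this equal to 5.04 bar^2 and taking the physical root (0 < X < 1) gives X = 0.340.
Then n_D = 1.02, n_T = 1.68, so y_D = 0.608.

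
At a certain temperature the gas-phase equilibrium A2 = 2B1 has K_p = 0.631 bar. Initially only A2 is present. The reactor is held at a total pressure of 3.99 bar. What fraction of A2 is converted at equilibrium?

X = 0.195

Basis: 1 mol A2 initially; let X = conversion of A2. Extent ξ = X.
At extent ξ: n_A2 = 1 − X; n_B1 = 2X.
n_T = Σnᵢ = 1 + X.
y_i = n_i/n_T, p_i = y_i·P. K_p = p_B1^2 / (p_A2).
Equating to 0.631 bar and solving on 0 < X < 1: X = 0.195.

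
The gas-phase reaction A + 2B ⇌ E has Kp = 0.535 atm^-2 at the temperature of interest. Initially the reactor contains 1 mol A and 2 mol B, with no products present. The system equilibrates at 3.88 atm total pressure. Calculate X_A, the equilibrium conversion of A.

X = 0.608

Let X = conversion of A (basis 1 mol A); extent of reaction ξ = X.
Species balance: n_A = 1 − X; n_B = 2 − 2X; n_E = X.
Total moles n_T = 3 − 2X.
Mole fractions y_i = n_i/n_T; Kp = p_E / (p_A p_B^2) with p_i = y_i·P.
This yields a degree-3 equation in X; solving on (0,1), X = 0.608.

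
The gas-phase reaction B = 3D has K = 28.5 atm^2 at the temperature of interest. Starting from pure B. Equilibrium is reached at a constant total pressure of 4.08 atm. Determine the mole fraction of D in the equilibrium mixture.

y_D = 0.752

Let X = conversion of B (basis 1 mol B); extent of reaction ξ = X.
Mole table: n_B = 1 − X; n_D = 3X.
Total moles n_T = 1 + 2X.
y_i = n_i/n_T, p_i = y_i·P. K = p_D^3 / (p_B).
This yields a degree-3 equation in X; solving on (0,1), X = 0.502.
Then n_D = 1.51, n_T = 2, so y_D = 0.752.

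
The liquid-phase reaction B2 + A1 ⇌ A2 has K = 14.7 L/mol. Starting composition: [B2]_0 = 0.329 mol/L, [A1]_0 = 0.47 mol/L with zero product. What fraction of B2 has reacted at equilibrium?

Let X = conversion of B2; extent ξ = 0.329·X mol/L.
Concentrations: [B2] = 0.329 − 0.329X; [A1] = 0.47 − 0.329X; [A2] = 0.329X.
K = [A2] / ([B2] [A1]).
Setting equal to 14.7 and solving for X on (0,1) gives X = 0.763.

X = 0.763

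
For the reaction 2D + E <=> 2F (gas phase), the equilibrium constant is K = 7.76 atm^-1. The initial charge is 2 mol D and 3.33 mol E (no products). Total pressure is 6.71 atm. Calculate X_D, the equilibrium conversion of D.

Basis: 2 mol D initially; let X = conversion of D. Extent ξ = X.
At extent ξ: n_D = 2 − 2X; n_E = 3.33 − X; n_F = 2X.
Total moles n_T = 5.33 − X.
y_i = n_i/n_T, p_i = y_i·P. K = p_F^2 / (p_D^2 p_E).
Substituting and setting equal to 7.76 atm^-1 gives a polynomial in X; the root in (0,1) is X = 0.843.

X = 0.843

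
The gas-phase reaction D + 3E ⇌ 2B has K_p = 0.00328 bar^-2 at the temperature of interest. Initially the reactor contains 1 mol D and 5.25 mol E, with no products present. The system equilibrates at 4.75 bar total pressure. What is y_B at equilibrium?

Take 1 mol D as basis and let X be its fractional conversion, so ξ = X.
Moles: n_D = 1 − X; n_E = 5.25 − 3X; n_B = 2X.
Total moles n_T = 6.25 − 2X.
y_i = n_i/n_T, p_i = y_i·P. K_p = p_B^2 / (p_D p_E^3).
Substituting and setting equal to 0.00328 bar^-2 gives a polynomial in X; the root in (0,1) is X = 0.207.
Then n_B = 0.414, n_T = 5.84, so y_B = 0.071.

y_B = 0.071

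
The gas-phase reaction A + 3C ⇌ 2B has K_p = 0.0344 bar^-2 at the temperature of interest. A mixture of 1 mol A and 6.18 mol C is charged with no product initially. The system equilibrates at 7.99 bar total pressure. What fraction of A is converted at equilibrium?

Let X = conversion of A (basis 1 mol A); extent of reaction ξ = X.
Mole table: n_A = 1 − X; n_C = 6.18 − 3X; n_B = 2X.
Total moles n_T = 7.18 − 2X.
With p_i = (n_i/n_T)P, K_p = p_B^2 / (p_A p_C^3).
Equating to 0.0344 bar^-2 and solving on 0 < X < 1: X = 0.649.

X = 0.649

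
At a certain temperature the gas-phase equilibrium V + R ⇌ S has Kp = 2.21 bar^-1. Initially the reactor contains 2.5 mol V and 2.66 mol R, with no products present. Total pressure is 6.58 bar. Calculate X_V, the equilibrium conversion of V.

Basis: 2.5 mol V initially; let X = conversion of V. Extent ξ = 2.5X.
Species balance: n_V = 2.5 − 2.5X; n_R = 2.66 − 2.5X; n_S = 2.5X.
Summing: n_T = 5.16 − 2.5X.
With p_i = (n_i/n_T)P, Kp = p_S / (p_V p_R).
Substituting and setting equal to 2.21 bar^-1 gives a polynomial in X; the root in (0,1) is X = 0.768.

X = 0.768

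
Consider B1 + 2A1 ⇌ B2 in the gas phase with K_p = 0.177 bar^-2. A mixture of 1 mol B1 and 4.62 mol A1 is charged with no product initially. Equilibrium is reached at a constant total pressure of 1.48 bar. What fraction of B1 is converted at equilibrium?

Take 1 mol B1 as basis and let X be its fractional conversion, so ξ = X.
Species balance: n_B1 = 1 − X; n_A1 = 4.62 − 2X; n_B2 = X.
Total moles n_T = 5.62 − 2X.
Mole fractions y_i = n_i/n_T; K_p = p_B2 / (p_B1 p_A1^2) with p_i = y_i·P.
Setting this equal to 0.177 bar^-2 and taking the physical root (0 < X < 1) gives X = 0.202.

X = 0.202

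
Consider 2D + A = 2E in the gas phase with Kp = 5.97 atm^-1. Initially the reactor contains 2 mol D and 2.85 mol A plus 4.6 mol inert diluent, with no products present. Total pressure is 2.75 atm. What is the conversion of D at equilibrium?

X = 0.669

Take 2 mol D as basis and let X be its fractional conversion, so ξ = X.
Moles: n_D = 2 − 2X; n_A = 2.85 − X; n_E = 2X; n_I = 4.6 (inert).
Total moles n_T = 9.45 − X.
y_i = n_i/n_T, p_i = y_i·P. Kp = p_E^2 / (p_D^2 p_A).
Equating to 5.97 atm^-1 and solving on 0 < X < 1: X = 0.669.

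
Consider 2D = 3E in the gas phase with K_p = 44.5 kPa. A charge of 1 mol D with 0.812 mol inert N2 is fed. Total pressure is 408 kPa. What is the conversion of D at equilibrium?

Take 1 mol D as basis and let X be its fractional conversion, so ξ = 0.5X.
Mole table: n_D = 1 − X; n_E = 1.5X; n_I = 0.812 (inert).
Total moles n_T = 1.81 + 0.5X.
With p_i = (n_i/n_T)P, K_p = p_E^3 / (p_D^2).
This yields a degree-3 equation in X; solving on (0,1), X = 0.311.

X = 0.311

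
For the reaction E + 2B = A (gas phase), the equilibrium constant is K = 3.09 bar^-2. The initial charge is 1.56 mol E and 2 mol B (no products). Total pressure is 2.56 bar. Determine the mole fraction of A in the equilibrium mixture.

y_A = 0.388

Basis: 2 mol B initially; let X = conversion of B. Extent ξ = X.
Mole table: n_E = 1.56 − X; n_B = 2 − 2X; n_A = X.
n_T = Σnᵢ = 3.56 − 2X.
With p_i = (n_i/n_T)P, K = p_A / (p_E p_B^2).
Substituting and setting equal to 3.09 bar^-2 gives a polynomial in X; the root in (0,1) is X = 0.778.
Then n_A = 0.778, n_T = 2, so y_A = 0.388.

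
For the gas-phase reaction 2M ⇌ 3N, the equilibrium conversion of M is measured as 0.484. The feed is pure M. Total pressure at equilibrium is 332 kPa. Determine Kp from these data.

Kp = 384 kPa

Let X = conversion of M (basis 1 mol M); extent of reaction ξ = 0.5X.
At extent ξ: n_M = 1 − X; n_N = 1.5X.
Total moles n_T = 1 + 0.5X.
At X = 0.484: n_M = 0.516, n_N = 0.726, n_T = 1.24.
p_i = (n_i/n_T)·P. Kp = p_N^3 / (p_M^2) = 384 kPa.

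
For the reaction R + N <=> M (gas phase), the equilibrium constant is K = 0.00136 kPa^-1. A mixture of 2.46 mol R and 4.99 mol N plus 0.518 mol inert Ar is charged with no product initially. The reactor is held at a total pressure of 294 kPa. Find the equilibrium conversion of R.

Basis: 2.46 mol R initially; let X = conversion of R. Extent ξ = 2.46X.
Moles: n_R = 2.46 − 2.46X; n_N = 4.99 − 2.46X; n_M = 2.46X; n_I = 0.518 (inert).
Summing: n_T = 7.97 − 2.46X.
y_i = n_i/n_T, p_i = y_i·P. K = p_M / (p_R p_N).
Substituting and setting equal to 0.00136 kPa^-1 gives a polynomial in X; the root in (0,1) is X = 0.194.

X = 0.194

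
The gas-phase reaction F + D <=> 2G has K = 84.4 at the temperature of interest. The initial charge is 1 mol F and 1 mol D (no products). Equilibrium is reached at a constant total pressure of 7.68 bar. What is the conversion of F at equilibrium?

Let X = conversion of F (basis 1 mol F); extent of reaction ξ = X.
Species balance: n_F = 1 − X; n_D = 1 − X; n_G = 2X.
Total moles n_T = 2 (Δν = 0, constant).
Mole fractions y_i = n_i/n_T; K = p_G^2 / (p_F p_D) with p_i = y_i·P.
This yields a degree-2 equation in X; solving on (0,1), X = 0.821.

X = 0.821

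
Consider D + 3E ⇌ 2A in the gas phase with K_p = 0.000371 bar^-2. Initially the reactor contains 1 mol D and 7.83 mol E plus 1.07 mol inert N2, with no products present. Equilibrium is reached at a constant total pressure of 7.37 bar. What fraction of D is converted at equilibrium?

X = 0.138

Basis: 1 mol D initially; let X = conversion of D. Extent ξ = X.
At extent ξ: n_D = 1 − X; n_E = 7.83 − 3X; n_A = 2X; n_I = 1.07 (inert).
Summing: n_T = 9.9 − 2X.
Mole fractions y_i = n_i/n_T; K_p = p_A^2 / (p_D p_E^3) with p_i = y_i·P.
Equating to 0.000371 bar^-2 and solving on 0 < X < 1: X = 0.138.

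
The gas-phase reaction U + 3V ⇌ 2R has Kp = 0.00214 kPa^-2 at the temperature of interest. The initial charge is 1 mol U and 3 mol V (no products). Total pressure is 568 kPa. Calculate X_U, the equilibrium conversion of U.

Let X = conversion of U (basis 1 mol U); extent of reaction ξ = X.
Species balance: n_U = 1 − X; n_V = 3 − 3X; n_R = 2X.
Summing: n_T = 4 − 2X.
y_i = n_i/n_T, p_i = y_i·P. Kp = p_R^2 / (p_U p_V^3).
Equating to 0.00214 kPa^-2 and solving on 0 < X < 1: X = 0.831.

X = 0.831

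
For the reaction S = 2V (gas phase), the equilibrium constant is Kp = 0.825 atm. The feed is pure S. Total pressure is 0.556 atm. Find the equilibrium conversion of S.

X = 0.520

Let X = conversion of S (basis 1 mol S); extent of reaction ξ = X.
Moles: n_S = 1 − X; n_V = 2X.
Total moles n_T = 1 + X.
With p_i = (n_i/n_T)P, Kp = p_V^2 / (p_S).
Equating to 0.825 atm and solving on 0 < X < 1: X = 0.520.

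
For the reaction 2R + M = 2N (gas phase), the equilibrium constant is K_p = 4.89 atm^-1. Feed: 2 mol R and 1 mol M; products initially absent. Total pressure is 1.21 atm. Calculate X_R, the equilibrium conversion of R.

Take 2 mol R as basis and let X be its fractional conversion, so ξ = X.
At extent ξ: n_R = 2 − 2X; n_M = 1 − X; n_N = 2X.
Summing: n_T = 3 − X.
Mole fractions y_i = n_i/n_T; K_p = p_N^2 / (p_R^2 p_M) with p_i = y_i·P.
Substituting and setting equal to 4.89 atm^-1 gives a polynomial in X; the root in (0,1) is X = 0.517.

X = 0.517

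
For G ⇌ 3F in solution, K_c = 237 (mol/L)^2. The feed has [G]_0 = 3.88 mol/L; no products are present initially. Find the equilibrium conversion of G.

X = 0.610

Let X = conversion of G; extent ξ = 3.88·X mol/L.
Concentrations: [G] = 3.88 − 3.88X; [F] = 11.6X.
K_c = [F]^3 / ([G]).
Solving K_c = 237 for X ∈ (0,1): X = 0.610.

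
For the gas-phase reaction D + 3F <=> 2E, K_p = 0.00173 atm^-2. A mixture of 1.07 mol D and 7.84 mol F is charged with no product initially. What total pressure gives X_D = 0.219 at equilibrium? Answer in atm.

Let X = conversion of D (basis 1.07 mol D); extent of reaction ξ = 1.07X.
At extent ξ: n_D = 1.07 − 1.07X; n_F = 7.84 − 3.21X; n_E = 2.14X.
Summing: n_T = 8.91 − 2.14X.
K_p = p_E^2 / (p_D p_F^3) with p_i = (n_i/n_T)·P.
At X = 0.219: the mole-fraction product g(X) = Π y_i^ν_i = 0.05152. Since K_p = g(X)·P^{-2}, P = (g/K_p)^(1/2) = (0.05152/0.00173)^(1/2) = 5.46 atm.

P = 5.46 atm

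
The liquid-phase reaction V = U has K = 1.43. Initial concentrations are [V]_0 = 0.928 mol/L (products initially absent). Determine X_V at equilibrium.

Let X = conversion of V; extent ξ = 0.928·X mol/L.
Concentrations: [V] = 0.928 − 0.928X; [U] = 0.928X.
K = [U] / ([V]).
This equals 1.43 at X = 0.588 (the root in 0 < X < 1).

X = 0.588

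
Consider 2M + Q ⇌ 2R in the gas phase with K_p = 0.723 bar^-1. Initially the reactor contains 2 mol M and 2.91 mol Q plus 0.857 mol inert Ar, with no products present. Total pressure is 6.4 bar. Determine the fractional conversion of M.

X = 0.590

Basis: 2 mol M initially; let X = conversion of M. Extent ξ = X.
At extent ξ: n_M = 2 − 2X; n_Q = 2.91 − X; n_R = 2X; n_I = 0.857 (inert).
n_T = Σnᵢ = 5.77 − X.
y_i = n_i/n_T, p_i = y_i·P. K_p = p_R^2 / (p_M^2 p_Q).
This yields a degree-3 equation in X; solving on (0,1), X = 0.590.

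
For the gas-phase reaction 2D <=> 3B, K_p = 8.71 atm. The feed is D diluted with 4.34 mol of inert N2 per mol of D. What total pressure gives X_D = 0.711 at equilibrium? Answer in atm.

P = 3.42 atm

Take 1 mol D as basis and let X be its fractional conversion, so ξ = 0.5X.
Mole table: n_D = 1 − X; n_B = 1.5X; n_I = 4.34 (inert).
Total moles n_T = 5.34 + 0.5X.
K_p = p_B^3 / (p_D^2) with p_i = (n_i/n_T)·P.
At X = 0.711: the mole-fraction product g(X) = Π y_i^ν_i = 2.55. Since K_p = g(X)·P^{1}, P = (K_p/g)^(1/1) = (8.71/2.55)^(1/1) = 3.42 atm.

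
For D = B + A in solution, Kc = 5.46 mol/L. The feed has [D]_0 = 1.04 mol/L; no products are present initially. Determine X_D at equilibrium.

X = 0.859

Let X = conversion of D; extent ξ = 1.04·X mol/L.
Concentrations: [D] = 1.04 − 1.04X; [B] = 1.04X; [A] = 1.04X.
Kc = [B] [A] / ([D]).
Equating to 5.46 mol/L: the physical root is X = 0.859.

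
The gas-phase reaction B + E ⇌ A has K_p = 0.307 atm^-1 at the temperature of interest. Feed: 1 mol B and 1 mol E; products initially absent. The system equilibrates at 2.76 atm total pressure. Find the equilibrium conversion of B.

Let X = conversion of B (basis 1 mol B); extent of reaction ξ = X.
At extent ξ: n_B = 1 − X; n_E = 1 − X; n_A = X.
Summing: n_T = 2 − X.
y_i = n_i/n_T, p_i = y_i·P. K_p = p_A / (p_B p_E).
Equating to 0.307 atm^-1 and solving on 0 < X < 1: X = 0.264.

X = 0.264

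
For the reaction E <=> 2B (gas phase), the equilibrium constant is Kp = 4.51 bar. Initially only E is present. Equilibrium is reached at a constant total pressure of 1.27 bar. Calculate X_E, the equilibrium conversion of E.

X = 0.686

Take 1 mol E as basis and let X be its fractional conversion, so ξ = X.
Moles: n_E = 1 − X; n_B = 2X.
Summing: n_T = 1 + X.
Mole fractions y_i = n_i/n_T; Kp = p_B^2 / (p_E) with p_i = y_i·P.
Setting this equal to 4.51 bar and taking the physical root (0 < X < 1) gives X = 0.686.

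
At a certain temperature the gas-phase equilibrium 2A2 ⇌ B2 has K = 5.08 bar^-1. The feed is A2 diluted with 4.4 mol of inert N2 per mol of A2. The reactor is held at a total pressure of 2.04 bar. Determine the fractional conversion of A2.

X = 0.612

Let X = conversion of A2 (basis 1 mol A2); extent of reaction ξ = 0.5X.
At extent ξ: n_A2 = 1 − X; n_B2 = 0.5X; n_I = 4.4 (inert).
n_T = Σnᵢ = 5.4 − 0.5X.
With p_i = (n_i/n_T)P, K = p_B2 / (p_A2^2).
Equating to 5.08 bar^-1 and solving on 0 < X < 1: X = 0.612.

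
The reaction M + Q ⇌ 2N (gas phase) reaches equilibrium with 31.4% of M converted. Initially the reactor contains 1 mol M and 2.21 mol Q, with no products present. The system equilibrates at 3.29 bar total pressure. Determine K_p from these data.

K_p = 0.303

Let X = conversion of M (basis 1 mol M); extent of reaction ξ = X.
At extent ξ: n_M = 1 − X; n_Q = 2.21 − X; n_N = 2X.
Since Δν = 0, n_T = 3.21 throughout.
At X = 0.314: n_M = 0.686, n_Q = 1.9, n_N = 0.628, n_T = 3.21.
p_i = (n_i/n_T)·P. K_p = p_N^2 / (p_M p_Q) = 0.303.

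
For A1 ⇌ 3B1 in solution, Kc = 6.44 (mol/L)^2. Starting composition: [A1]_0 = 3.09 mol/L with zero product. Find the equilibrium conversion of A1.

Let X = conversion of A1; extent ξ = 3.09·X mol/L.
Concentrations: [A1] = 3.09 − 3.09X; [B1] = 9.27X.
Kc = [B1]^3 / ([A1]).
Equating to 6.44 (mol/L)^2: the physical root is X = 0.264.

X = 0.264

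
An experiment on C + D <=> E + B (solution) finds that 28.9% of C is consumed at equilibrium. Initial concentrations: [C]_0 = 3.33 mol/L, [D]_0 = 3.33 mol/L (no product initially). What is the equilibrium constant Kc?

Kc = 0.165

Let X = conversion of C.
Concentrations: [C] = 3.33 − 3.33X; [D] = 3.33 − 3.33X; [E] = 3.33X; [B] = 3.33X.
At X = 0.289: [C] = 2.37, [D] = 2.37, [E] = 0.962, [B] = 0.962.
Kc = [E] [B] / ([C] [D]) = 0.165.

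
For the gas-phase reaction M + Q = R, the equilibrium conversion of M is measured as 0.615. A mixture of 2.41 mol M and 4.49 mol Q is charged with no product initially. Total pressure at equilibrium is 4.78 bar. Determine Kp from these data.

Let X = conversion of M (basis 2.41 mol M); extent of reaction ξ = 2.41X.
Moles: n_M = 2.41 − 2.41X; n_Q = 4.49 − 2.41X; n_R = 2.41X.
Summing: n_T = 6.9 − 2.41X.
At X = 0.615: n_M = 0.928, n_Q = 3.01, n_R = 1.48, n_T = 5.42.
p_i = (n_i/n_T)·P. Kp = p_R / (p_M p_Q) = 0.602 bar^-1.

Kp = 0.602 bar^-1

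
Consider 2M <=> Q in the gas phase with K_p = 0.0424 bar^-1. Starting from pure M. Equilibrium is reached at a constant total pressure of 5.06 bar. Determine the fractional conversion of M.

Take 1 mol M as basis and let X be its fractional conversion, so ξ = 0.5X.
At extent ξ: n_M = 1 − X; n_Q = 0.5X.
Total moles n_T = 1 − 0.5X.
With p_i = (n_i/n_T)P, K_p = p_Q / (p_M^2).
Setting this equal to 0.0424 bar^-1 and taking the physical root (0 < X < 1) gives X = 0.266.

X = 0.266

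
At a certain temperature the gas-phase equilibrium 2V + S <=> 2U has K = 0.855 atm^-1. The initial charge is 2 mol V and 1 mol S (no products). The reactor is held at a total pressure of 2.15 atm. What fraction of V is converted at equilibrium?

Let X = conversion of V (basis 2 mol V); extent of reaction ξ = X.
Moles: n_V = 2 − 2X; n_S = 1 − X; n_U = 2X.
Total moles n_T = 3 − X.
With p_i = (n_i/n_T)P, K = p_U^2 / (p_V^2 p_S).
Substituting and setting equal to 0.855 atm^-1 gives a polynomial in X; the root in (0,1) is X = 0.395.

X = 0.395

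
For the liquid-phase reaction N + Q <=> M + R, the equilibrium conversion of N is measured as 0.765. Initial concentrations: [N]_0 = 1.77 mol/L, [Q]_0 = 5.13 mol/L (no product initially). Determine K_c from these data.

K_c = 1.17

Let X = conversion of N.
Concentrations: [N] = 1.77 − 1.77X; [Q] = 5.13 − 1.77X; [M] = 1.77X; [R] = 1.77X.
At X = 0.765: [N] = 0.416, [Q] = 3.78, [M] = 1.35, [R] = 1.35.
K_c = [M] [R] / ([N] [Q]) = 1.17.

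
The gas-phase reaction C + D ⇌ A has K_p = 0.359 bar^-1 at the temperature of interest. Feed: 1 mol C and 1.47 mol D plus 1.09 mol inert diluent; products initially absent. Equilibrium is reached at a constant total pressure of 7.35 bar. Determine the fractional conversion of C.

X = 0.462

Take 1 mol C as basis and let X be its fractional conversion, so ξ = X.
At extent ξ: n_C = 1 − X; n_D = 1.47 − X; n_A = X; n_I = 1.09 (inert).
Summing: n_T = 3.56 − X.
y_i = n_i/n_T, p_i = y_i·P. K_p = p_A / (p_C p_D).
Substituting and setting equal to 0.359 bar^-1 gives a polynomial in X; the root in (0,1) is X = 0.462.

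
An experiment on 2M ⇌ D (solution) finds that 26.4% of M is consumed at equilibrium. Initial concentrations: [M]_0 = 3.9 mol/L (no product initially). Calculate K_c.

Let X = conversion of M.
Concentrations: [M] = 3.9 − 3.9X; [D] = 1.95X.
At X = 0.264: [M] = 2.87, [D] = 0.515.
K_c = [D] / ([M]^2) = 0.0625 L/mol.

K_c = 0.0625 L/mol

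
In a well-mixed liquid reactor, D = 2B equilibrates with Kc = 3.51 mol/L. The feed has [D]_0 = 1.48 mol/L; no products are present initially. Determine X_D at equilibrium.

Let X = conversion of D; extent ξ = 1.48·X mol/L.
Concentrations: [D] = 1.48 − 1.48X; [B] = 2.96X.
Kc = [B]^2 / ([D]).
This equals 3.51 at X = 0.529 (the root in 0 < X < 1).

X = 0.529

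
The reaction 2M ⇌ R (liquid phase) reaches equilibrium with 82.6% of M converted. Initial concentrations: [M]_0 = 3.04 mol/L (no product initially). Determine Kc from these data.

Let X = conversion of M.
Concentrations: [M] = 3.04 − 3.04X; [R] = 1.52X.
At X = 0.826: [M] = 0.529, [R] = 1.26.
Kc = [R] / ([M]^2) = 4.49 L/mol.

Kc = 4.49 L/mol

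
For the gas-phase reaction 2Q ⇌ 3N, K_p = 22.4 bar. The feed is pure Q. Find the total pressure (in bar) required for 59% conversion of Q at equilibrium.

P = 7.03 bar

Take 1 mol Q as basis and let X be its fractional conversion, so ξ = 0.5X.
At extent ξ: n_Q = 1 − X; n_N = 1.5X.
Total moles n_T = 1 + 0.5X.
K_p = p_N^3 / (p_Q^2) with p_i = (n_i/n_T)·P.
At X = 0.59: the mole-fraction product g(X) = Π y_i^ν_i = 3.184. Since K_p = g(X)·P^{1}, P = (K_p/g)^(1/1) = (22.4/3.184)^(1/1) = 7.03 bar.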